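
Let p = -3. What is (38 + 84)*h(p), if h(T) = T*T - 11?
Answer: -244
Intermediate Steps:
h(T) = -11 + T**2 (h(T) = T**2 - 11 = -11 + T**2)
(38 + 84)*h(p) = (38 + 84)*(-11 + (-3)**2) = 122*(-11 + 9) = 122*(-2) = -244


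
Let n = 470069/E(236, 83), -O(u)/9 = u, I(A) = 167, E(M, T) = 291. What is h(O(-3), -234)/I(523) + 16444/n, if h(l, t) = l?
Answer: 811820931/78501523 ≈ 10.341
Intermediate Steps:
O(u) = -9*u
n = 470069/291 ≈ 1615.4
h(O(-3), -234)/I(523) + 16444/n = -9*(-3)/167 + 16444/(470069/291) = 27*(1/167) + 16444*(291/470069) = 27/167 + 4785204/470069 = 811820931/78501523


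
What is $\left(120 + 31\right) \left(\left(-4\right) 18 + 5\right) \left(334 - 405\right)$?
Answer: $718307$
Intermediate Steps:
$\left(120 + 31\right) \left(\left(-4\right) 18 + 5\right) \left(334 - 405\right) = 151 \left(-72 + 5\right) \left(-71\right) = 151 \left(-67\right) \left(-71\right) = \left(-10117\right) \left(-71\right) = 718307$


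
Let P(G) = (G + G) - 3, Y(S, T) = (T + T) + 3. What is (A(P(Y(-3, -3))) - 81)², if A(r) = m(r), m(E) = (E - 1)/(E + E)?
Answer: 524176/81 ≈ 6471.3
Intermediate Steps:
m(E) = (-1 + E)/(2*E) (m(E) = (-1 + E)/((2*E)) = (-1 + E)*(1/(2*E)) = (-1 + E)/(2*E))
Y(S, T) = 3 + 2*T (Y(S, T) = 2*T + 3 = 3 + 2*T)
P(G) = -3 + 2*G (P(G) = 2*G - 3 = -3 + 2*G)
A(r) = (-1 + r)/(2*r)
(A(P(Y(-3, -3))) - 81)² = ((-1 + (-3 + 2*(3 + 2*(-3))))/(2*(-3 + 2*(3 + 2*(-3)))) - 81)² = ((-1 + (-3 + 2*(3 - 6)))/(2*(-3 + 2*(3 - 6))) - 81)² = ((-1 + (-3 + 2*(-3)))/(2*(-3 + 2*(-3))) - 81)² = ((-1 + (-3 - 6))/(2*(-3 - 6)) - 81)² = ((½)*(-1 - 9)/(-9) - 81)² = ((½)*(-⅑)*(-10) - 81)² = (5/9 - 81)² = (-724/9)² = 524176/81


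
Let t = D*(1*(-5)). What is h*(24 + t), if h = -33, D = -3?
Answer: -1287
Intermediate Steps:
t = 15 (t = -3*(-5) = 15)
h*(24 + t) = -33*(24 + 15) = -33*39 = -1287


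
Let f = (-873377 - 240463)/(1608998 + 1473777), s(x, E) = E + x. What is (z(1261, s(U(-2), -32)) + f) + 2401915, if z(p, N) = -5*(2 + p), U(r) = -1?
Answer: 1477018935232/616555 ≈ 2.3956e+6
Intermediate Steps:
z(p, N) = -10 - 5*p
f = -222768/616555 (f = -1113840/3082775 = -1113840*1/3082775 = -222768/616555 ≈ -0.36131)
(z(1261, s(U(-2), -32)) + f) + 2401915 = ((-10 - 5*1261) - 222768/616555) + 2401915 = ((-10 - 6305) - 222768/616555) + 2401915 = (-6315 - 222768/616555) + 2401915 = -3893767593/616555 + 2401915 = 1477018935232/616555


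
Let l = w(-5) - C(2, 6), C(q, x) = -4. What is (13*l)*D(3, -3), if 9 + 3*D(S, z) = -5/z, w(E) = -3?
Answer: -286/9 ≈ -31.778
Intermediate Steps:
D(S, z) = -3 - 5/(3*z) (D(S, z) = -3 + (-5/z)/3 = -3 - 5/(3*z))
l = 1 (l = -3 - 1*(-4) = -3 + 4 = 1)
(13*l)*D(3, -3) = (13*1)*(-3 - 5/3/(-3)) = 13*(-3 - 5/3*(-1/3)) = 13*(-3 + 5/9) = 13*(-22/9) = -286/9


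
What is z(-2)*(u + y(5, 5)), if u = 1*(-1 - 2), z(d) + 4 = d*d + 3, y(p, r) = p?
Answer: 6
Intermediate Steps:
z(d) = -1 + d**2 (z(d) = -4 + (d*d + 3) = -4 + (d**2 + 3) = -4 + (3 + d**2) = -1 + d**2)
u = -3 (u = 1*(-3) = -3)
z(-2)*(u + y(5, 5)) = (-1 + (-2)**2)*(-3 + 5) = (-1 + 4)*2 = 3*2 = 6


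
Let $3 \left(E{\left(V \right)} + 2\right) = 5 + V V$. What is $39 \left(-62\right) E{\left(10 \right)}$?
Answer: $-79794$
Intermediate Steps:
$E{\left(V \right)} = - \frac{1}{3} + \frac{V^{2}}{3}$ ($E{\left(V \right)} = -2 + \frac{5 + V V}{3} = -2 + \frac{5 + V^{2}}{3} = -2 + \left(\frac{5}{3} + \frac{V^{2}}{3}\right) = - \frac{1}{3} + \frac{V^{2}}{3}$)
$39 \left(-62\right) E{\left(10 \right)} = 39 \left(-62\right) \left(- \frac{1}{3} + \frac{10^{2}}{3}\right) = - 2418 \left(- \frac{1}{3} + \frac{1}{3} \cdot 100\right) = - 2418 \left(- \frac{1}{3} + \frac{100}{3}\right) = \left(-2418\right) 33 = -79794$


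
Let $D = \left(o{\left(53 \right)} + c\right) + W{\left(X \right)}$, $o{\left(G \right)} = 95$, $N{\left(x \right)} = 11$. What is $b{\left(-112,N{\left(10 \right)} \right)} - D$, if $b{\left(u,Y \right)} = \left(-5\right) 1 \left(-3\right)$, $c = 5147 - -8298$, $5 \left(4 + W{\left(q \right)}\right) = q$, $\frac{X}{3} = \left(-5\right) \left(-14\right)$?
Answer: $-13563$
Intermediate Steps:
$X = 210$ ($X = 3 \left(\left(-5\right) \left(-14\right)\right) = 3 \cdot 70 = 210$)
$W{\left(q \right)} = -4 + \frac{q}{5}$
$c = 13445$ ($c = 5147 + 8298 = 13445$)
$b{\left(u,Y \right)} = 15$ ($b{\left(u,Y \right)} = \left(-5\right) \left(-3\right) = 15$)
$D = 13578$ ($D = \left(95 + 13445\right) + \left(-4 + \frac{1}{5} \cdot 210\right) = 13540 + \left(-4 + 42\right) = 13540 + 38 = 13578$)
$b{\left(-112,N{\left(10 \right)} \right)} - D = 15 - 13578 = -13563$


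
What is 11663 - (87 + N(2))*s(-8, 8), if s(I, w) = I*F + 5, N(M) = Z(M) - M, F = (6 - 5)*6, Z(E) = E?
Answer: 15404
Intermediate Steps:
F = 6 (F = 1*6 = 6)
N(M) = 0 (N(M) = M - M = 0)
s(I, w) = 5 + 6*I (s(I, w) = I*6 + 5 = 6*I + 5 = 5 + 6*I)
11663 - (87 + N(2))*s(-8, 8) = 11663 - (87 + 0)*(5 + 6*(-8)) = 11663 - 87*(5 - 48) = 11663 - 87*(-43) = 11663 - 1*(-3741) = 11663 + 3741 = 15404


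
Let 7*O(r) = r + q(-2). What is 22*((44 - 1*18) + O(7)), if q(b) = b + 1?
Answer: 4136/7 ≈ 590.86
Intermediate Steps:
q(b) = 1 + b
O(r) = -⅐ + r/7 (O(r) = (r + (1 - 2))/7 = (r - 1)/7 = (-1 + r)/7 = -⅐ + r/7)
22*((44 - 1*18) + O(7)) = 22*((44 - 1*18) + (-⅐ + (⅐)*7)) = 22*((44 - 18) + (-⅐ + 1)) = 22*(26 + 6/7) = 22*(188/7) = 4136/7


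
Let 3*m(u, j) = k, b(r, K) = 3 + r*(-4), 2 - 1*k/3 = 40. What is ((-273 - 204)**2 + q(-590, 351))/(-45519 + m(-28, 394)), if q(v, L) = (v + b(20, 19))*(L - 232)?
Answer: -148156/45557 ≈ -3.2521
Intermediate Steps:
k = -114 (k = 6 - 3*40 = 6 - 120 = -114)
b(r, K) = 3 - 4*r
m(u, j) = -38 (m(u, j) = (1/3)*(-114) = -38)
q(v, L) = (-232 + L)*(-77 + v) (q(v, L) = (v + (3 - 4*20))*(L - 232) = (v + (3 - 80))*(-232 + L) = (v - 77)*(-232 + L) = (-77 + v)*(-232 + L) = (-232 + L)*(-77 + v))
((-273 - 204)**2 + q(-590, 351))/(-45519 + m(-28, 394)) = ((-273 - 204)**2 + (17864 - 232*(-590) - 77*351 + 351*(-590)))/(-45519 - 38) = ((-477)**2 + (17864 + 136880 - 27027 - 207090))/(-45557) = (227529 - 79373)*(-1/45557) = 148156*(-1/45557) = -148156/45557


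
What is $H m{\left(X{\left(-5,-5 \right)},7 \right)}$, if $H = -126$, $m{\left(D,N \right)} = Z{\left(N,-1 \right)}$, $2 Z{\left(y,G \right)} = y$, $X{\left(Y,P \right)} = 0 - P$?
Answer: $-441$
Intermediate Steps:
$X{\left(Y,P \right)} = - P$
$Z{\left(y,G \right)} = \frac{y}{2}$
$m{\left(D,N \right)} = \frac{N}{2}$
$H m{\left(X{\left(-5,-5 \right)},7 \right)} = - 126 \cdot \frac{1}{2} \cdot 7 = \left(-126\right) \frac{7}{2} = -441$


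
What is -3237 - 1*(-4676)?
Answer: 1439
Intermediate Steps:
-3237 - 1*(-4676) = -3237 + 4676 = 1439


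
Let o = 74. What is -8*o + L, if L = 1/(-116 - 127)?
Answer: -143857/243 ≈ -592.00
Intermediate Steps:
L = -1/243 (L = 1/(-243) = -1/243 ≈ -0.0041152)
-8*o + L = -8*74 - 1/243 = -592 - 1/243 = -143857/243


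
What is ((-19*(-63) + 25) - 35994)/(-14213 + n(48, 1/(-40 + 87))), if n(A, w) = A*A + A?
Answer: 34772/11861 ≈ 2.9316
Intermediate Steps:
n(A, w) = A + A**2 (n(A, w) = A**2 + A = A + A**2)
((-19*(-63) + 25) - 35994)/(-14213 + n(48, 1/(-40 + 87))) = ((-19*(-63) + 25) - 35994)/(-14213 + 48*(1 + 48)) = ((1197 + 25) - 35994)/(-14213 + 48*49) = (1222 - 35994)/(-14213 + 2352) = -34772/(-11861) = -34772*(-1/11861) = 34772/11861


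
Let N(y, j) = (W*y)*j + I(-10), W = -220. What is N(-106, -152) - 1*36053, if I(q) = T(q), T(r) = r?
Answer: -3580703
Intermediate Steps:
I(q) = q
N(y, j) = -10 - 220*j*y (N(y, j) = (-220*y)*j - 10 = -220*j*y - 10 = -10 - 220*j*y)
N(-106, -152) - 1*36053 = (-10 - 220*(-152)*(-106)) - 1*36053 = (-10 - 3544640) - 36053 = -3544650 - 36053 = -3580703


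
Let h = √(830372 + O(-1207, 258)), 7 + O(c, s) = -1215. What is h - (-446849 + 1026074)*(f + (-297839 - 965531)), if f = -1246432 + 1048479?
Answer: 846434814675 + 5*√33166 ≈ 8.4643e+11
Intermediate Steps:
O(c, s) = -1222 (O(c, s) = -7 - 1215 = -1222)
f = -197953
h = 5*√33166 (h = √(830372 - 1222) = √829150 = 5*√33166 ≈ 910.58)
h - (-446849 + 1026074)*(f + (-297839 - 965531)) = 5*√33166 - (-446849 + 1026074)*(-197953 + (-297839 - 965531)) = 5*√33166 - 579225*(-197953 - 1263370) = 5*√33166 - 579225*(-1461323) = 5*√33166 - 1*(-846434814675) = 5*√33166 + 846434814675 = 846434814675 + 5*√33166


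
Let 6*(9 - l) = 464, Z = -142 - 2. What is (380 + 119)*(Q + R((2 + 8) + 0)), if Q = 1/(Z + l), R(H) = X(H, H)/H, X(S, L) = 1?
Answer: 302893/6370 ≈ 47.550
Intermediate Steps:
Z = -144
l = -205/3 (l = 9 - 1/6*464 = 9 - 232/3 = -205/3 ≈ -68.333)
R(H) = 1/H
Q = -3/637 (Q = 1/(-144 - 205/3) = 1/(-637/3) = -3/637 ≈ -0.0047096)
(380 + 119)*(Q + R((2 + 8) + 0)) = (380 + 119)*(-3/637 + 1/((2 + 8) + 0)) = 499*(-3/637 + 1/(10 + 0)) = 499*(-3/637 + 1/10) = 499*(607/6370) = 302893/6370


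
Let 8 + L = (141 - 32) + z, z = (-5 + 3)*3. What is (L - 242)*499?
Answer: -73353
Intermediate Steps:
z = -6 (z = -2*3 = -6)
L = 95 (L = -8 + ((141 - 32) - 6) = -8 + (109 - 6) = -8 + 103 = 95)
(L - 242)*499 = (95 - 242)*499 = -147*499 = -73353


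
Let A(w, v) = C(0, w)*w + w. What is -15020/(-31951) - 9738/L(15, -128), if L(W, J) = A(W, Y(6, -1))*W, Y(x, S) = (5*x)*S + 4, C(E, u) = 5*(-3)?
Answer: 19913991/5591425 ≈ 3.5615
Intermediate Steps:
C(E, u) = -15
Y(x, S) = 4 + 5*S*x (Y(x, S) = 5*S*x + 4 = 4 + 5*S*x)
A(w, v) = -14*w (A(w, v) = -15*w + w = -14*w)
L(W, J) = -14*W² (L(W, J) = (-14*W)*W = -14*W²)
-15020/(-31951) - 9738/L(15, -128) = -15020/(-31951) - 9738/((-14*15²)) = -15020*(-1/31951) - 9738/((-14*225)) = 15020/31951 - 9738/(-3150) = 15020/31951 - 9738*(-1/3150) = 15020/31951 + 541/175 = 19913991/5591425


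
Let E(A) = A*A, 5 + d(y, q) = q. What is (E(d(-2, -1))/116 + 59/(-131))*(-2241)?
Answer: 1192212/3799 ≈ 313.82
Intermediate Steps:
d(y, q) = -5 + q
E(A) = A**2
(E(d(-2, -1))/116 + 59/(-131))*(-2241) = ((-5 - 1)**2/116 + 59/(-131))*(-2241) = ((-6)**2*(1/116) + 59*(-1/131))*(-2241) = (36*(1/116) - 59/131)*(-2241) = (9/29 - 59/131)*(-2241) = -532/3799*(-2241) = 1192212/3799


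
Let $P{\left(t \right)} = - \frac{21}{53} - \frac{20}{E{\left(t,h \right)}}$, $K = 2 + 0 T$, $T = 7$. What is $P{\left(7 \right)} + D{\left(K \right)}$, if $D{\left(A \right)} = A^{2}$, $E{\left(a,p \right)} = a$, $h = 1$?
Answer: $\frac{277}{371} \approx 0.74663$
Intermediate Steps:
$K = 2$ ($K = 2 + 0 \cdot 7 = 2 + 0 = 2$)
$P{\left(t \right)} = - \frac{21}{53} - \frac{20}{t}$
$P{\left(7 \right)} + D{\left(K \right)} = \left(- \frac{21}{53} - \frac{20}{7}\right) + 2^{2} = \left(- \frac{21}{53} - \frac{20}{7}\right) + 4 = - \frac{1207}{371} + 4 = \frac{277}{371}$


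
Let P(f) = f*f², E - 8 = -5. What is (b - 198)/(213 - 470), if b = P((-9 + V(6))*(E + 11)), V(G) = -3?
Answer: 4741830/257 ≈ 18451.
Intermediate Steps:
E = 3 (E = 8 - 5 = 3)
P(f) = f³
b = -4741632 (b = ((-9 - 3)*(3 + 11))³ = (-12*14)³ = (-168)³ = -4741632)
(b - 198)/(213 - 470) = (-4741632 - 198)/(213 - 470) = -4741830/(-257) = -4741830*(-1/257) = 4741830/257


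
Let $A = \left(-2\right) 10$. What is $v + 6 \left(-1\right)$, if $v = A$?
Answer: $-26$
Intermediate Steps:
$A = -20$
$v = -20$
$v + 6 \left(-1\right) = -20 + 6 \left(-1\right) = -20 - 6 = -26$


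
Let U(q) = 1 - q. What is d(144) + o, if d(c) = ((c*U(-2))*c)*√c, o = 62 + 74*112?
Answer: 754846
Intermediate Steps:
o = 8350 (o = 62 + 8288 = 8350)
d(c) = 3*c^(5/2) (d(c) = ((c*(1 - 1*(-2)))*c)*√c = ((c*(1 + 2))*c)*√c = ((c*3)*c)*√c = ((3*c)*c)*√c = (3*c²)*√c = 3*c^(5/2))
d(144) + o = 3*144^(5/2) + 8350 = 3*248832 + 8350 = 746496 + 8350 = 754846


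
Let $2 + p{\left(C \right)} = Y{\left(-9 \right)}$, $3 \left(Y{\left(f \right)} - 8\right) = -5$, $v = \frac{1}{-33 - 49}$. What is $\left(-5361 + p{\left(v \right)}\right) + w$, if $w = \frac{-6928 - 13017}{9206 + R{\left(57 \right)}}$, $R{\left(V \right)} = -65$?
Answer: $- \frac{48985235}{9141} \approx -5358.9$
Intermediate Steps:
$v = - \frac{1}{82}$ ($v = \frac{1}{-82} = - \frac{1}{82} \approx -0.012195$)
$Y{\left(f \right)} = \frac{19}{3}$ ($Y{\left(f \right)} = 8 + \frac{1}{3} \left(-5\right) = 8 - \frac{5}{3} = \frac{19}{3}$)
$p{\left(C \right)} = \frac{13}{3}$ ($p{\left(C \right)} = -2 + \frac{19}{3} = \frac{13}{3}$)
$w = - \frac{19945}{9141}$ ($w = \frac{-6928 - 13017}{9206 - 65} = - \frac{19945}{9141} \approx -2.1819$)
$\left(-5361 + p{\left(v \right)}\right) + w = \left(-5361 + \frac{13}{3}\right) - \frac{19945}{9141} = - \frac{16070}{3} - \frac{19945}{9141} = - \frac{48985235}{9141}$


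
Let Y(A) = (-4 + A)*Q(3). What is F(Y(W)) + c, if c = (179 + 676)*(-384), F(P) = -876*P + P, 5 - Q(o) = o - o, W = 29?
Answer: -437695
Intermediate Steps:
Q(o) = 5 (Q(o) = 5 - (o - o) = 5 - 1*0 = 5 + 0 = 5)
Y(A) = -20 + 5*A (Y(A) = (-4 + A)*5 = -20 + 5*A)
F(P) = -875*P
c = -328320 (c = 855*(-384) = -328320)
F(Y(W)) + c = -875*(-20 + 5*29) - 328320 = -875*(-20 + 145) - 328320 = -875*125 - 328320 = -109375 - 328320 = -437695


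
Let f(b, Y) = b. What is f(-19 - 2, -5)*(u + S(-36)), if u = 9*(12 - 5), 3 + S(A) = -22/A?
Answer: -7637/6 ≈ -1272.8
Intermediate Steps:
S(A) = -3 - 22/A
u = 63 (u = 9*7 = 63)
f(-19 - 2, -5)*(u + S(-36)) = (-19 - 2)*(63 + (-3 - 22/(-36))) = -21*(63 + (-3 - 22*(-1/36))) = -21*(63 + (-3 + 11/18)) = -21*(63 - 43/18) = -21*1091/18 = -7637/6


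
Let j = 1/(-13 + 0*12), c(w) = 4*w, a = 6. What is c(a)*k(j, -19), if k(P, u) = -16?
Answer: -384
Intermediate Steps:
j = -1/13 (j = 1/(-13 + 0) = 1/(-13) = -1/13 ≈ -0.076923)
c(a)*k(j, -19) = (4*6)*(-16) = 24*(-16) = -384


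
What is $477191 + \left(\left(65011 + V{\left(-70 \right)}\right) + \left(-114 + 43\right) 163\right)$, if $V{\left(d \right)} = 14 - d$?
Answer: $530713$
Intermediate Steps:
$477191 + \left(\left(65011 + V{\left(-70 \right)}\right) + \left(-114 + 43\right) 163\right) = 477191 + \left(\left(65011 + \left(14 - -70\right)\right) + \left(-114 + 43\right) 163\right) = 477191 + \left(\left(65011 + \left(14 + 70\right)\right) - 11573\right) = 477191 + \left(\left(65011 + 84\right) - 11573\right) = 477191 + \left(65095 - 11573\right) = 477191 + 53522 = 530713$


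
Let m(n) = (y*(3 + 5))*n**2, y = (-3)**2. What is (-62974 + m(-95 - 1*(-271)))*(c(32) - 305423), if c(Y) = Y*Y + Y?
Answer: -659653990366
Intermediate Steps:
y = 9
m(n) = 72*n**2 (m(n) = (9*(3 + 5))*n**2 = (9*8)*n**2 = 72*n**2)
c(Y) = Y + Y**2 (c(Y) = Y**2 + Y = Y + Y**2)
(-62974 + m(-95 - 1*(-271)))*(c(32) - 305423) = (-62974 + 72*(-95 - 1*(-271))**2)*(32*(1 + 32) - 305423) = (-62974 + 72*(-95 + 271)**2)*(32*33 - 305423) = (-62974 + 72*176**2)*(1056 - 305423) = (-62974 + 72*30976)*(-304367) = (-62974 + 2230272)*(-304367) = 2167298*(-304367) = -659653990366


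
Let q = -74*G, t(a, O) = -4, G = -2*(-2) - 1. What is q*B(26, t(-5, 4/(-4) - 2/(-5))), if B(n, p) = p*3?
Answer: 2664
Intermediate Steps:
G = 3 (G = 4 - 1 = 3)
B(n, p) = 3*p
q = -222 (q = -74*3 = -222)
q*B(26, t(-5, 4/(-4) - 2/(-5))) = -666*(-4) = -222*(-12) = 2664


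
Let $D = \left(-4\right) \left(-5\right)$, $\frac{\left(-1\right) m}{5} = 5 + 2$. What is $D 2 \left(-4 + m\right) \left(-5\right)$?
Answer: $7800$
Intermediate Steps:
$m = -35$ ($m = - 5 \left(5 + 2\right) = \left(-5\right) 7 = -35$)
$D = 20$
$D 2 \left(-4 + m\right) \left(-5\right) = 20 \cdot 2 \left(-4 - 35\right) \left(-5\right) = 20 \cdot 2 \left(-39\right) \left(-5\right) = 20 \left(-78\right) \left(-5\right) = \left(-1560\right) \left(-5\right) = 7800$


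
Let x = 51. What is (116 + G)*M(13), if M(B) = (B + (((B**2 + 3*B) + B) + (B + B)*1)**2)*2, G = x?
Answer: 20381348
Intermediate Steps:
G = 51
M(B) = 2*B + 2*(B**2 + 6*B)**2 (M(B) = (B + ((B**2 + 4*B) + (2*B)*1)**2)*2 = (B + ((B**2 + 4*B) + 2*B)**2)*2 = (B + (B**2 + 6*B)**2)*2 = 2*B + 2*(B**2 + 6*B)**2)
(116 + G)*M(13) = (116 + 51)*(2*13*(1 + 13*(6 + 13)**2)) = 167*(2*13*(1 + 13*19**2)) = 167*(2*13*(1 + 13*361)) = 167*(2*13*(1 + 4693)) = 167*(2*13*4694) = 167*122044 = 20381348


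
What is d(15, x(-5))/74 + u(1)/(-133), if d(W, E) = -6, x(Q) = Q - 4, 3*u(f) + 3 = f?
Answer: -1123/14763 ≈ -0.076069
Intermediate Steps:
u(f) = -1 + f/3
x(Q) = -4 + Q
d(15, x(-5))/74 + u(1)/(-133) = -6/74 + (-1 + (1/3)*1)/(-133) = -6*1/74 + (-1 + 1/3)*(-1/133) = -3/37 - 2/3*(-1/133) = -3/37 + 2/399 = -1123/14763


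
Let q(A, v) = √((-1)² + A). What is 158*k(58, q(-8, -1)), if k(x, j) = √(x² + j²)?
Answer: 474*√373 ≈ 9154.5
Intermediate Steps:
q(A, v) = √(1 + A)
k(x, j) = √(j² + x²)
158*k(58, q(-8, -1)) = 158*√((√(1 - 8))² + 58²) = 158*√((√(-7))² + 3364) = 158*√((I*√7)² + 3364) = 158*√(-7 + 3364) = 158*√3357 = 158*(3*√373) = 474*√373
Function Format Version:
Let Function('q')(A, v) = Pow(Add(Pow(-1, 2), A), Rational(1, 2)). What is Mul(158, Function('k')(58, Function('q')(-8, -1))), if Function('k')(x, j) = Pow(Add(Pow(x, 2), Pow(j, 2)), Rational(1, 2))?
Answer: Mul(474, Pow(373, Rational(1, 2))) ≈ 9154.5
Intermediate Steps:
Function('q')(A, v) = Pow(Add(1, A), Rational(1, 2))
Function('k')(x, j) = Pow(Add(Pow(j, 2), Pow(x, 2)), Rational(1, 2))
Mul(158, Function('k')(58, Function('q')(-8, -1))) = Mul(158, Pow(Add(Pow(Pow(Add(1, -8), Rational(1, 2)), 2), Pow(58, 2)), Rational(1, 2))) = Mul(158, Pow(Add(Pow(Pow(-7, Rational(1, 2)), 2), 3364), Rational(1, 2))) = Mul(158, Pow(Add(Pow(Mul(I, Pow(7, Rational(1, 2))), 2), 3364), Rational(1, 2))) = Mul(158, Pow(Add(-7, 3364), Rational(1, 2))) = Mul(158, Pow(3357, Rational(1, 2))) = Mul(158, Mul(3, Pow(373, Rational(1, 2)))) = Mul(474, Pow(373, Rational(1, 2)))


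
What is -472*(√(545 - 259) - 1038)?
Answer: 489936 - 472*√286 ≈ 4.8195e+5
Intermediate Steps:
-472*(√(545 - 259) - 1038) = -472*(√286 - 1038) = -472*(-1038 + √286) = 489936 - 472*√286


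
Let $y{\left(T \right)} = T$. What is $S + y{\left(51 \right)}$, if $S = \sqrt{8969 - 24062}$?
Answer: $51 + 3 i \sqrt{1677} \approx 51.0 + 122.85 i$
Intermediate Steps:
$S = 3 i \sqrt{1677}$ ($S = \sqrt{-15093} = 3 i \sqrt{1677} \approx 122.85 i$)
$S + y{\left(51 \right)} = 3 i \sqrt{1677} + 51 = 51 + 3 i \sqrt{1677}$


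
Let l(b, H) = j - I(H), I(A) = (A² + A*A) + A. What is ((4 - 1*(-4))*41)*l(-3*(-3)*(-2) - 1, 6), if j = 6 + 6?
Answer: -21648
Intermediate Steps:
I(A) = A + 2*A² (I(A) = (A² + A²) + A = 2*A² + A = A + 2*A²)
j = 12
l(b, H) = 12 - H*(1 + 2*H)
((4 - 1*(-4))*41)*l(-3*(-3)*(-2) - 1, 6) = ((4 - 1*(-4))*41)*(12 - 1*6*(1 + 2*6)) = ((4 + 4)*41)*(12 - 1*6*(1 + 12)) = (8*41)*(12 - 1*6*13) = 328*(12 - 78) = 328*(-66) = -21648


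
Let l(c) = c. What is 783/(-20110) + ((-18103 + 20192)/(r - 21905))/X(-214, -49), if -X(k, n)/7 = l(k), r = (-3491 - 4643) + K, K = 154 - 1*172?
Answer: -8824221757/226365128115 ≈ -0.038982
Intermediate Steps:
K = -18 (K = 154 - 172 = -18)
r = -8152 (r = (-3491 - 4643) - 18 = -8134 - 18 = -8152)
X(k, n) = -7*k
783/(-20110) + ((-18103 + 20192)/(r - 21905))/X(-214, -49) = 783/(-20110) + ((-18103 + 20192)/(-8152 - 21905))/((-7*(-214))) = 783*(-1/20110) + (2089/(-30057))/1498 = -783/20110 + (2089*(-1/30057))*(1/1498) = -783/20110 - 2089/30057*1/1498 = -783/20110 - 2089/45025386 = -8824221757/226365128115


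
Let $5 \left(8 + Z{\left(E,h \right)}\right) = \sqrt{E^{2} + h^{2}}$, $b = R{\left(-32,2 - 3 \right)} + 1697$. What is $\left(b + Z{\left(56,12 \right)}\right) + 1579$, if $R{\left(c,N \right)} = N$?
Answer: $3267 + \frac{4 \sqrt{205}}{5} \approx 3278.5$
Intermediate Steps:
$b = 1696$ ($b = \left(2 - 3\right) + 1697 = -1 + 1697 = 1696$)
$Z{\left(E,h \right)} = -8 + \frac{\sqrt{E^{2} + h^{2}}}{5}$
$\left(b + Z{\left(56,12 \right)}\right) + 1579 = \left(1696 - \left(8 - \frac{\sqrt{56^{2} + 12^{2}}}{5}\right)\right) + 1579 = \left(1696 - \left(8 - \frac{\sqrt{3136 + 144}}{5}\right)\right) + 1579 = \left(1696 - \left(8 - \frac{\sqrt{3280}}{5}\right)\right) + 1579 = \left(1696 - \left(8 - \frac{4 \sqrt{205}}{5}\right)\right) + 1579 = \left(1688 + \frac{4 \sqrt{205}}{5}\right) + 1579 = 3267 + \frac{4 \sqrt{205}}{5}$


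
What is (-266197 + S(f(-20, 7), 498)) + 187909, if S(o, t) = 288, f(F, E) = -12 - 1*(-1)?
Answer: -78000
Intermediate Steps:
f(F, E) = -11 (f(F, E) = -12 + 1 = -11)
(-266197 + S(f(-20, 7), 498)) + 187909 = (-266197 + 288) + 187909 = -265909 + 187909 = -78000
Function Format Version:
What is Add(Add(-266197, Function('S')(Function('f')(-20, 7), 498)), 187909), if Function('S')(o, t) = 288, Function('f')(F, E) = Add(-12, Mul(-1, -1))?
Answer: -78000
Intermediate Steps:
Function('f')(F, E) = -11 (Function('f')(F, E) = Add(-12, 1) = -11)
Add(Add(-266197, Function('S')(Function('f')(-20, 7), 498)), 187909) = Add(Add(-266197, 288), 187909) = Add(-265909, 187909) = -78000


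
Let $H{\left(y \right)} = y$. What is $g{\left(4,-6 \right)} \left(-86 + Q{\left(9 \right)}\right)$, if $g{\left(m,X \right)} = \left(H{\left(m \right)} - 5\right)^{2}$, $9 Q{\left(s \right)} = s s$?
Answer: $-77$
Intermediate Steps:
$Q{\left(s \right)} = \frac{s^{2}}{9}$ ($Q{\left(s \right)} = \frac{s s}{9} = \frac{s^{2}}{9}$)
$g{\left(m,X \right)} = \left(-5 + m\right)^{2}$ ($g{\left(m,X \right)} = \left(m - 5\right)^{2} = \left(-5 + m\right)^{2}$)
$g{\left(4,-6 \right)} \left(-86 + Q{\left(9 \right)}\right) = \left(-5 + 4\right)^{2} \left(-86 + \frac{9^{2}}{9}\right) = \left(-1\right)^{2} \left(-86 + \frac{1}{9} \cdot 81\right) = 1 \left(-86 + 9\right) = 1 \left(-77\right) = -77$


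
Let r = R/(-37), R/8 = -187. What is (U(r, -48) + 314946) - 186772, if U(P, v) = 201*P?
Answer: 5043134/37 ≈ 1.3630e+5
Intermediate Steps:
R = -1496 (R = 8*(-187) = -1496)
r = 1496/37 (r = -1496/(-37) = -1496*(-1/37) = 1496/37 ≈ 40.432)
(U(r, -48) + 314946) - 186772 = (201*(1496/37) + 314946) - 186772 = (300696/37 + 314946) - 186772 = 11953698/37 - 186772 = 5043134/37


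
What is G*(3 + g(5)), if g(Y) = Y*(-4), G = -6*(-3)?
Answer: -306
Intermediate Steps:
G = 18
g(Y) = -4*Y
G*(3 + g(5)) = 18*(3 - 4*5) = 18*(3 - 20) = 18*(-17) = -306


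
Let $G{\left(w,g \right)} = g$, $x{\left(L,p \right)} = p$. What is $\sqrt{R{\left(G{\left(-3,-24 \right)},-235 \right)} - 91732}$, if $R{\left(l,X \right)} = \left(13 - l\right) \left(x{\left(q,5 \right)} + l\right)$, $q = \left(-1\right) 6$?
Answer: $i \sqrt{92435} \approx 304.03 i$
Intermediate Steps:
$q = -6$
$R{\left(l,X \right)} = \left(5 + l\right) \left(13 - l\right)$ ($R{\left(l,X \right)} = \left(13 - l\right) \left(5 + l\right) = \left(5 + l\right) \left(13 - l\right)$)
$\sqrt{R{\left(G{\left(-3,-24 \right)},-235 \right)} - 91732} = \sqrt{\left(65 - \left(-24\right)^{2} + 8 \left(-24\right)\right) - 91732} = \sqrt{\left(65 - 576 - 192\right) - 91732} = \sqrt{-703 - 91732} = \sqrt{-92435} = i \sqrt{92435}$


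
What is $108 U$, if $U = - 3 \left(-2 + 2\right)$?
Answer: $0$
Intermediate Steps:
$U = 0$ ($U = \left(-3\right) 0 = 0$)
$108 U = 108 \cdot 0 = 0$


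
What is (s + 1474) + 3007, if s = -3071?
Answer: 1410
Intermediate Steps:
(s + 1474) + 3007 = (-3071 + 1474) + 3007 = -1597 + 3007 = 1410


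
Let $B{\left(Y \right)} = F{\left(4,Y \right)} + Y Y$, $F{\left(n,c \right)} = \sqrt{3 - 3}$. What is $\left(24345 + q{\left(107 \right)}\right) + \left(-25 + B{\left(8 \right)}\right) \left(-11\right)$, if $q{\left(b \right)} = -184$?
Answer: $23732$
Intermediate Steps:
$F{\left(n,c \right)} = 0$ ($F{\left(n,c \right)} = \sqrt{0} = 0$)
$B{\left(Y \right)} = Y^{2}$ ($B{\left(Y \right)} = 0 + Y Y = 0 + Y^{2} = Y^{2}$)
$\left(24345 + q{\left(107 \right)}\right) + \left(-25 + B{\left(8 \right)}\right) \left(-11\right) = \left(24345 - 184\right) + \left(-25 + 8^{2}\right) \left(-11\right) = 24161 + \left(-25 + 64\right) \left(-11\right) = 24161 + 39 \left(-11\right) = 24161 - 429 = 23732$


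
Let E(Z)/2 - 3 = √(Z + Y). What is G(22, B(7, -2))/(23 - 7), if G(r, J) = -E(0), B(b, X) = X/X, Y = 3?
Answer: -3/8 - √3/8 ≈ -0.59151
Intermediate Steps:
B(b, X) = 1
E(Z) = 6 + 2*√(3 + Z) (E(Z) = 6 + 2*√(Z + 3) = 6 + 2*√(3 + Z))
G(r, J) = -6 - 2*√3 (G(r, J) = -(6 + 2*√(3 + 0)) = -(6 + 2*√3) = -6 - 2*√3)
G(22, B(7, -2))/(23 - 7) = (-6 - 2*√3)/(23 - 7) = (-6 - 2*√3)/16 = -3/8 - √3/8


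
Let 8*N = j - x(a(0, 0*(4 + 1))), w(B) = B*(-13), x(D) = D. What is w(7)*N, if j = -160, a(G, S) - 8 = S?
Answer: 1911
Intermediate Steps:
a(G, S) = 8 + S
w(B) = -13*B
N = -21 (N = (-160 - (8 + 0*(4 + 1)))/8 = (-160 - (8 + 0*5))/8 = (-160 - (8 + 0))/8 = (-160 - 1*8)/8 = (-160 - 8)/8 = (⅛)*(-168) = -21)
w(7)*N = -13*7*(-21) = -91*(-21) = 1911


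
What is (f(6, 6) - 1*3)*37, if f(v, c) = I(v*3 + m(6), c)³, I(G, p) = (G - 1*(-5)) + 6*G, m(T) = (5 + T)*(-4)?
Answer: -205173732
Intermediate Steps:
m(T) = -20 - 4*T
I(G, p) = 5 + 7*G (I(G, p) = (G + 5) + 6*G = (5 + G) + 6*G = 5 + 7*G)
f(v, c) = (-303 + 21*v)³ (f(v, c) = (5 + 7*(v*3 + (-20 - 4*6)))³ = (5 + 7*(3*v + (-20 - 24)))³ = (5 + 7*(3*v - 44))³ = (5 + 7*(-44 + 3*v))³ = (5 + (-308 + 21*v))³ = (-303 + 21*v)³)
(f(6, 6) - 1*3)*37 = (27*(-101 + 7*6)³ - 1*3)*37 = (27*(-101 + 42)³ - 3)*37 = (27*(-59)³ - 3)*37 = (27*(-205379) - 3)*37 = (-5545233 - 3)*37 = -5545236*37 = -205173732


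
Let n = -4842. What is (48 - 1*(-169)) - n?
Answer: 5059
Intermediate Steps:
(48 - 1*(-169)) - n = (48 - 1*(-169)) - 1*(-4842) = (48 + 169) + 4842 = 217 + 4842 = 5059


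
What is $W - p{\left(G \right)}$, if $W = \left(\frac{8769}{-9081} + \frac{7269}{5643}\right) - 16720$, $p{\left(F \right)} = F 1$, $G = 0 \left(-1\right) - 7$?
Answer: $- \frac{31719475291}{1897929} \approx -16713.0$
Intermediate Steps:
$G = -7$ ($G = 0 - 7 = -7$)
$p{\left(F \right)} = F$
$W = - \frac{31732760794}{1897929}$ ($W = \left(8769 \left(- \frac{1}{9081}\right) + 7269 \cdot \frac{1}{5643}\right) - 16720 = \left(- \frac{2923}{3027} + \frac{2423}{1881}\right) - 16720 = \frac{612086}{1897929} - 16720 = - \frac{31732760794}{1897929} \approx -16720.0$)
$W - p{\left(G \right)} = - \frac{31732760794}{1897929} - -7 = - \frac{31732760794}{1897929} + 7 = - \frac{31719475291}{1897929}$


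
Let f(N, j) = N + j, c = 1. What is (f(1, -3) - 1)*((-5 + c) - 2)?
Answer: 18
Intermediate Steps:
(f(1, -3) - 1)*((-5 + c) - 2) = ((1 - 3) - 1)*((-5 + 1) - 2) = (-2 - 1)*(-4 - 2) = -3*(-6) = 18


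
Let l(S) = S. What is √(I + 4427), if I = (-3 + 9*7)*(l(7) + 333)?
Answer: √24827 ≈ 157.57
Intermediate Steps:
I = 20400 (I = (-3 + 9*7)*(7 + 333) = (-3 + 63)*340 = 60*340 = 20400)
√(I + 4427) = √(20400 + 4427) = √24827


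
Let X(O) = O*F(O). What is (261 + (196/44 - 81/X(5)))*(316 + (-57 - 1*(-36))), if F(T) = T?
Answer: 4254431/55 ≈ 77353.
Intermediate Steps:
X(O) = O**2 (X(O) = O*O = O**2)
(261 + (196/44 - 81/X(5)))*(316 + (-57 - 1*(-36))) = (261 + (196/44 - 81/(5**2)))*(316 + (-57 - 1*(-36))) = (261 + (196*(1/44) - 81/25))*(316 + (-57 + 36)) = (261 + (49/11 - 81*1/25))*(316 - 21) = (261 + (49/11 - 81/25))*295 = (261 + 334/275)*295 = (72109/275)*295 = 4254431/55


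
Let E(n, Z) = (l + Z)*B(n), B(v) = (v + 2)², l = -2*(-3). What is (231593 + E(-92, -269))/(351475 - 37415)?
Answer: -1898707/314060 ≈ -6.0457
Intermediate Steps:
l = 6
B(v) = (2 + v)²
E(n, Z) = (2 + n)²*(6 + Z) (E(n, Z) = (6 + Z)*(2 + n)² = (2 + n)²*(6 + Z))
(231593 + E(-92, -269))/(351475 - 37415) = (231593 + (2 - 92)²*(6 - 269))/(351475 - 37415) = (231593 + (-90)²*(-263))/314060 = (231593 + 8100*(-263))*(1/314060) = (231593 - 2130300)*(1/314060) = -1898707*1/314060 = -1898707/314060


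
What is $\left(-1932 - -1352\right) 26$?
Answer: $-15080$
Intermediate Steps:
$\left(-1932 - -1352\right) 26 = \left(-1932 + 1352\right) 26 = \left(-580\right) 26 = -15080$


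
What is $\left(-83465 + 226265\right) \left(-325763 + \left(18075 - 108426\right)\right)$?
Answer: $-59421079200$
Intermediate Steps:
$\left(-83465 + 226265\right) \left(-325763 + \left(18075 - 108426\right)\right) = 142800 \left(-325763 + \left(18075 - 108426\right)\right) = 142800 \left(-325763 - 90351\right) = 142800 \left(-416114\right) = -59421079200$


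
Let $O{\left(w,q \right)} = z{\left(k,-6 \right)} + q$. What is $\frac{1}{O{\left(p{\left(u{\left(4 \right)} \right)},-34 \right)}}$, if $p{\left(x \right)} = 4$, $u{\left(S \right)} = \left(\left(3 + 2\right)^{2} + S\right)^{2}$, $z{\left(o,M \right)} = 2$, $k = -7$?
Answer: $- \frac{1}{32} \approx -0.03125$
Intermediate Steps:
$u{\left(S \right)} = \left(25 + S\right)^{2}$ ($u{\left(S \right)} = \left(5^{2} + S\right)^{2} = \left(25 + S\right)^{2}$)
$O{\left(w,q \right)} = 2 + q$
$\frac{1}{O{\left(p{\left(u{\left(4 \right)} \right)},-34 \right)}} = \frac{1}{2 - 34} = \frac{1}{-32} = - \frac{1}{32}$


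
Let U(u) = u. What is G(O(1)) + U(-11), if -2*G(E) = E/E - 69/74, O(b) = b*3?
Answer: -1633/148 ≈ -11.034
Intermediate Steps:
O(b) = 3*b
G(E) = -5/148 (G(E) = -(E/E - 69/74)/2 = -(1 - 69*1/74)/2 = -(1 - 69/74)/2 = -½*5/74 = -5/148)
G(O(1)) + U(-11) = -5/148 - 11 = -1633/148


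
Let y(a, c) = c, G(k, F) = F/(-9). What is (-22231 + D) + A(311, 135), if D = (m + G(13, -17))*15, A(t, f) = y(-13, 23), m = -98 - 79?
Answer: -74504/3 ≈ -24835.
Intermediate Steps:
G(k, F) = -F/9 (G(k, F) = F*(-1/9) = -F/9)
m = -177
A(t, f) = 23
D = -7880/3 (D = (-177 - 1/9*(-17))*15 = (-177 + 17/9)*15 = -1576/9*15 = -7880/3 ≈ -2626.7)
(-22231 + D) + A(311, 135) = (-22231 - 7880/3) + 23 = -74573/3 + 23 = -74504/3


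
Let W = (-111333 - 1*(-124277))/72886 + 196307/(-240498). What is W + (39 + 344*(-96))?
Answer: -289101594745735/8764468614 ≈ -32986.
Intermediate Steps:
W = -5597512945/8764468614 (W = (-111333 + 124277)*(1/72886) + 196307*(-1/240498) = 12944*(1/72886) - 196307/240498 = 6472/36443 - 196307/240498 = -5597512945/8764468614 ≈ -0.63866)
W + (39 + 344*(-96)) = -5597512945/8764468614 + (39 + 344*(-96)) = -5597512945/8764468614 + (39 - 33024) = -5597512945/8764468614 - 32985 = -289101594745735/8764468614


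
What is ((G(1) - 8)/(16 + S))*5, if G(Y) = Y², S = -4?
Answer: -35/12 ≈ -2.9167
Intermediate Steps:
((G(1) - 8)/(16 + S))*5 = ((1² - 8)/(16 - 4))*5 = ((1 - 8)/12)*5 = -7*1/12*5 = -7/12*5 = -35/12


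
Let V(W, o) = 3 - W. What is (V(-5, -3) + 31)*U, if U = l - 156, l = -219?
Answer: -14625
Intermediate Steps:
U = -375 (U = -219 - 156 = -375)
(V(-5, -3) + 31)*U = ((3 - 1*(-5)) + 31)*(-375) = ((3 + 5) + 31)*(-375) = (8 + 31)*(-375) = 39*(-375) = -14625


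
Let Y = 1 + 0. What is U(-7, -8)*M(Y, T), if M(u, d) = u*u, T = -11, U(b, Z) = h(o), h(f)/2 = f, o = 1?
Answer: 2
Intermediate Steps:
h(f) = 2*f
Y = 1
U(b, Z) = 2 (U(b, Z) = 2*1 = 2)
M(u, d) = u²
U(-7, -8)*M(Y, T) = 2*1² = 2*1 = 2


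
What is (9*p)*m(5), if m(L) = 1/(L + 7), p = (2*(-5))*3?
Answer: -45/2 ≈ -22.500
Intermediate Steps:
p = -30 (p = -10*3 = -30)
m(L) = 1/(7 + L)
(9*p)*m(5) = (9*(-30))/(7 + 5) = -270/12 = -270*1/12 = -45/2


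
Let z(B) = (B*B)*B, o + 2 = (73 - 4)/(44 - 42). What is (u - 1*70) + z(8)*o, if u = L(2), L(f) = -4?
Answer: 16566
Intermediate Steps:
u = -4
o = 65/2 (o = -2 + (73 - 4)/(44 - 42) = -2 + 69/2 = 65/2 ≈ 32.500)
z(B) = B³ (z(B) = B²*B = B³)
(u - 1*70) + z(8)*o = (-4 - 1*70) + 8³*(65/2) = (-4 - 70) + 512*(65/2) = -74 + 16640 = 16566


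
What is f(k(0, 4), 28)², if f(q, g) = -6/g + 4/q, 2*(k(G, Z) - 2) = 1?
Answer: 9409/4900 ≈ 1.9202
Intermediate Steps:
k(G, Z) = 5/2 (k(G, Z) = 2 + (½)*1 = 2 + ½ = 5/2)
f(k(0, 4), 28)² = (-6/28 + 4/(5/2))² = (-6*1/28 + 4*(⅖))² = (-3/14 + 8/5)² = (97/70)² = 9409/4900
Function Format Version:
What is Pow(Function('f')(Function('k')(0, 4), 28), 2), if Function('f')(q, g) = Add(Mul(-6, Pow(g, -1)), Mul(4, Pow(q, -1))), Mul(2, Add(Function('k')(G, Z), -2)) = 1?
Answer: Rational(9409, 4900) ≈ 1.9202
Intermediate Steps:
Function('k')(G, Z) = Rational(5, 2) (Function('k')(G, Z) = Add(2, Mul(Rational(1, 2), 1)) = Add(2, Rational(1, 2)) = Rational(5, 2))
Pow(Function('f')(Function('k')(0, 4), 28), 2) = Pow(Add(Mul(-6, Pow(28, -1)), Mul(4, Pow(Rational(5, 2), -1))), 2) = Pow(Add(Mul(-6, Rational(1, 28)), Mul(4, Rational(2, 5))), 2) = Pow(Add(Rational(-3, 14), Rational(8, 5)), 2) = Pow(Rational(97, 70), 2) = Rational(9409, 4900)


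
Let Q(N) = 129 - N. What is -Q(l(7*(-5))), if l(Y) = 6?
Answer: -123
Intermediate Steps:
-Q(l(7*(-5))) = -(129 - 1*6) = -(129 - 6) = -1*123 = -123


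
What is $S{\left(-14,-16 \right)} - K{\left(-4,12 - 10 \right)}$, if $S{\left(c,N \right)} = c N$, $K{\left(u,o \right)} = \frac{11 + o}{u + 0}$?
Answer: $\frac{909}{4} \approx 227.25$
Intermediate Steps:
$K{\left(u,o \right)} = \frac{11 + o}{u}$
$S{\left(c,N \right)} = N c$
$S{\left(-14,-16 \right)} - K{\left(-4,12 - 10 \right)} = \left(-16\right) \left(-14\right) - \frac{11 + \left(12 - 10\right)}{-4} = 224 - - \frac{11 + \left(12 - 10\right)}{4} = 224 - - \frac{11 + 2}{4} = 224 - \left(- \frac{1}{4}\right) 13 = 224 - - \frac{13}{4} = 224 + \frac{13}{4} = \frac{909}{4}$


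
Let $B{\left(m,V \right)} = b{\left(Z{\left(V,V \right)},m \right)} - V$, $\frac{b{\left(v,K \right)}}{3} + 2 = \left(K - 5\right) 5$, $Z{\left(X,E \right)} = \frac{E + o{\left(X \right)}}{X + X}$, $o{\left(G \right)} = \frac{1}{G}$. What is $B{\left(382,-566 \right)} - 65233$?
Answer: $-59018$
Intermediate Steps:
$Z{\left(X,E \right)} = \frac{E + \frac{1}{X}}{2 X}$ ($Z{\left(X,E \right)} = \frac{E + \frac{1}{X}}{X + X} = \frac{E + \frac{1}{X}}{2 X}$)
$b{\left(v,K \right)} = -81 + 15 K$ ($b{\left(v,K \right)} = -6 + 3 \left(K - 5\right) 5 = -6 + 3 \left(-5 + K\right) 5 = -6 + 3 \left(-25 + 5 K\right) = -6 + \left(-75 + 15 K\right) = -81 + 15 K$)
$B{\left(m,V \right)} = -81 - V + 15 m$ ($B{\left(m,V \right)} = \left(-81 + 15 m\right) - V = -81 - V + 15 m$)
$B{\left(382,-566 \right)} - 65233 = \left(-81 - -566 + 15 \cdot 382\right) - 65233 = \left(-81 + 566 + 5730\right) - 65233 = 6215 - 65233 = -59018$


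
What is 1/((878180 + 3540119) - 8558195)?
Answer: -1/4139896 ≈ -2.4155e-7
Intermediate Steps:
1/((878180 + 3540119) - 8558195) = 1/(4418299 - 8558195) = 1/(-4139896) = -1/4139896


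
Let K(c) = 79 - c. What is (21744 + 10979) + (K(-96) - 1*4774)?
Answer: 28124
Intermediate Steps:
(21744 + 10979) + (K(-96) - 1*4774) = (21744 + 10979) + ((79 - 1*(-96)) - 1*4774) = 32723 + ((79 + 96) - 4774) = 32723 + (175 - 4774) = 32723 - 4599 = 28124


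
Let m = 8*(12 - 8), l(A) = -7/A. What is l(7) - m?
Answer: -33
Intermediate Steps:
m = 32 (m = 8*4 = 32)
l(7) - m = -7/7 - 1*32 = -7*1/7 - 32 = -1 - 32 = -33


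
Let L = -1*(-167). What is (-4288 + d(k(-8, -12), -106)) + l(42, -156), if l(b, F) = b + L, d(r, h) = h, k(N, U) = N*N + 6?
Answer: -4185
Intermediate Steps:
k(N, U) = 6 + N**2 (k(N, U) = N**2 + 6 = 6 + N**2)
L = 167
l(b, F) = 167 + b (l(b, F) = b + 167 = 167 + b)
(-4288 + d(k(-8, -12), -106)) + l(42, -156) = (-4288 - 106) + (167 + 42) = -4394 + 209 = -4185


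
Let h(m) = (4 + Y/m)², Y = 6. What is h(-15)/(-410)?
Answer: -162/5125 ≈ -0.031610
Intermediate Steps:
h(m) = (4 + 6/m)²
h(-15)/(-410) = (4*(3 + 2*(-15))²/(-15)²)/(-410) = (4*(1/225)*(3 - 30)²)*(-1/410) = (4*(1/225)*(-27)²)*(-1/410) = (4*(1/225)*729)*(-1/410) = (324/25)*(-1/410) = -162/5125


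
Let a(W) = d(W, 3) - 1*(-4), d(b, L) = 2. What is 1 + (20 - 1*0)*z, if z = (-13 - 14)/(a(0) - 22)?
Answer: 139/4 ≈ 34.750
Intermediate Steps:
a(W) = 6 (a(W) = 2 - 1*(-4) = 2 + 4 = 6)
z = 27/16 (z = (-13 - 14)/(6 - 22) = -27/(-16) = -27*(-1/16) = 27/16 ≈ 1.6875)
1 + (20 - 1*0)*z = 1 + (20 - 1*0)*(27/16) = 1 + (20 + 0)*(27/16) = 1 + 20*(27/16) = 1 + 135/4 = 139/4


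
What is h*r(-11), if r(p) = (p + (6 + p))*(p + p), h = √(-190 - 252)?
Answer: 352*I*√442 ≈ 7400.4*I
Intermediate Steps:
h = I*√442 (h = √(-442) = I*√442 ≈ 21.024*I)
r(p) = 2*p*(6 + 2*p) (r(p) = (6 + 2*p)*(2*p) = 2*p*(6 + 2*p))
h*r(-11) = (I*√442)*(4*(-11)*(3 - 11)) = (I*√442)*(4*(-11)*(-8)) = (I*√442)*352 = 352*I*√442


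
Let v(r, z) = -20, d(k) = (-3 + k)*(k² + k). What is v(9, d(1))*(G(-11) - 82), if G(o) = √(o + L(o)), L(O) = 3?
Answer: 1640 - 40*I*√2 ≈ 1640.0 - 56.569*I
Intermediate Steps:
d(k) = (-3 + k)*(k + k²)
G(o) = √(3 + o) (G(o) = √(o + 3) = √(3 + o))
v(9, d(1))*(G(-11) - 82) = -20*(√(3 - 11) - 82) = -20*(√(-8) - 82) = -20*(2*I*√2 - 82) = -20*(-82 + 2*I*√2) = 1640 - 40*I*√2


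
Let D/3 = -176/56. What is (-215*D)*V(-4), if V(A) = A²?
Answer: 227040/7 ≈ 32434.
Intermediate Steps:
D = -66/7 (D = 3*(-176/56) = 3*(-176*1/56) = 3*(-22/7) = -66/7 ≈ -9.4286)
(-215*D)*V(-4) = -215*(-66/7)*(-4)² = (14190/7)*16 = 227040/7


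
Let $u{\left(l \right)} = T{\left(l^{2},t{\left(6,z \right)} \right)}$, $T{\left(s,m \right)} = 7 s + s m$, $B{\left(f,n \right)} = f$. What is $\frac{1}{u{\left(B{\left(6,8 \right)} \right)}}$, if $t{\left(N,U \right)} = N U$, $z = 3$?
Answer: $\frac{1}{900} \approx 0.0011111$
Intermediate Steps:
$T{\left(s,m \right)} = 7 s + m s$
$u{\left(l \right)} = 25 l^{2}$ ($u{\left(l \right)} = l^{2} \left(7 + 6 \cdot 3\right) = l^{2} \left(7 + 18\right) = l^{2} \cdot 25 = 25 l^{2}$)
$\frac{1}{u{\left(B{\left(6,8 \right)} \right)}} = \frac{1}{25 \cdot 6^{2}} = \frac{1}{25 \cdot 36} = \frac{1}{900}$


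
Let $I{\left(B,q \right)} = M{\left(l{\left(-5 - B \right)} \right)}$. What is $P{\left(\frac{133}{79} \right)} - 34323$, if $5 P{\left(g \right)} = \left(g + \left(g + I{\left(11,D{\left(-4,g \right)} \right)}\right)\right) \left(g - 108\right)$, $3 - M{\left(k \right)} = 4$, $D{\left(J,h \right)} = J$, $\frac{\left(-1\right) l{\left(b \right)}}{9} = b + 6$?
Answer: $- \frac{1072619828}{31205} \approx -34373.0$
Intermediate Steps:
$l{\left(b \right)} = -54 - 9 b$ ($l{\left(b \right)} = - 9 \left(b + 6\right) = - 9 \left(6 + b\right) = -54 - 9 b$)
$M{\left(k \right)} = -1$ ($M{\left(k \right)} = 3 - 4 = -1$)
$I{\left(B,q \right)} = -1$
$P{\left(g \right)} = \frac{\left(-1 + 2 g\right) \left(-108 + g\right)}{5}$ ($P{\left(g \right)} = \frac{\left(g + \left(g - 1\right)\right) \left(g - 108\right)}{5} = \frac{\left(g + \left(-1 + g\right)\right) \left(-108 + g\right)}{5} = \frac{\left(-1 + 2 g\right) \left(-108 + g\right)}{5}$)
$P{\left(\frac{133}{79} \right)} - 34323 = \left(\frac{108}{5} - \frac{217 \cdot \frac{133}{79}}{5} + \frac{2 \left(\frac{133}{79}\right)^{2}}{5}\right) - 34323 = \left(\frac{108}{5} - \frac{217 \cdot 133 \cdot \frac{1}{79}}{5} + \frac{2 \left(133 \cdot \frac{1}{79}\right)^{2}}{5}\right) - 34323 = \left(\frac{108}{5} - \frac{28861}{395} + \frac{2 \left(\frac{133}{79}\right)^{2}}{5}\right) - 34323 = \left(\frac{108}{5} - \frac{28861}{395} + \frac{2}{5} \cdot \frac{17689}{6241}\right) - 34323 = \left(\frac{108}{5} - \frac{28861}{395} + \frac{35378}{31205}\right) - 34323 = - \frac{1570613}{31205} - 34323 = - \frac{1072619828}{31205}$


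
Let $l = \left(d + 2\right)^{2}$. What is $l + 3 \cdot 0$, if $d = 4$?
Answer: $36$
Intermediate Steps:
$l = 36$ ($l = \left(4 + 2\right)^{2} = 6^{2} = 36$)
$l + 3 \cdot 0 = 36 + 3 \cdot 0 = 36 + 0 = 36$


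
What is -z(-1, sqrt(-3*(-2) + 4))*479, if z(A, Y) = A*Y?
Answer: 479*sqrt(10) ≈ 1514.7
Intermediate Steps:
-z(-1, sqrt(-3*(-2) + 4))*479 = -(-sqrt(-3*(-2) + 4))*479 = -(-sqrt(6 + 4))*479 = -(-sqrt(10))*479 = -(-479)*sqrt(10) = 479*sqrt(10)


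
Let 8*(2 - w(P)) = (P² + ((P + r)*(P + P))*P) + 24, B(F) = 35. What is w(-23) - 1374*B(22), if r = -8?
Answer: -352459/8 ≈ -44057.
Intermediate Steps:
w(P) = -1 - P²/8 - P²*(-8 + P)/4 (w(P) = 2 - ((P² + ((P - 8)*(P + P))*P) + 24)/8 = 2 - ((P² + ((-8 + P)*(2*P))*P) + 24)/8 = 2 - ((P² + (2*P*(-8 + P))*P) + 24)/8 = 2 - ((P² + 2*P²*(-8 + P)) + 24)/8 = 2 - (24 + P² + 2*P²*(-8 + P))/8 = 2 + (-3 - P²/8 - P²*(-8 + P)/4) = -1 - P²/8 - P²*(-8 + P)/4)
w(-23) - 1374*B(22) = (-1 - ¼*(-23)³ + (15/8)*(-23)²) - 1374*35 = (-1 - ¼*(-12167) + (15/8)*529) - 48090 = (-1 + 12167/4 + 7935/8) - 48090 = 32261/8 - 48090 = -352459/8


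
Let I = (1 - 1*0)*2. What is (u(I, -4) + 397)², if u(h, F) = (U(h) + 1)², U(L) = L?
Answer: 164836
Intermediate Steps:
I = 2 (I = (1 + 0)*2 = 1*2 = 2)
u(h, F) = (1 + h)² (u(h, F) = (h + 1)² = (1 + h)²)
(u(I, -4) + 397)² = ((1 + 2)² + 397)² = (3² + 397)² = (9 + 397)² = 406² = 164836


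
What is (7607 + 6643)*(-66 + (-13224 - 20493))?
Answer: -481407750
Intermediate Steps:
(7607 + 6643)*(-66 + (-13224 - 20493)) = 14250*(-66 - 33717) = 14250*(-33783) = -481407750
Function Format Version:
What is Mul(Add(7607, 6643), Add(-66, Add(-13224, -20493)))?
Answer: -481407750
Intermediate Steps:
Mul(Add(7607, 6643), Add(-66, Add(-13224, -20493))) = Mul(14250, Add(-66, -33717)) = Mul(14250, -33783) = -481407750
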